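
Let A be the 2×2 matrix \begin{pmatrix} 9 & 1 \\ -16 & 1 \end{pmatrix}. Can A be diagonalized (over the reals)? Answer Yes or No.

Characteristic polynomial: p(t) = t^2 - 10t + 25 = (t - 5)^2.
t = 5 has algebraic multiplicity 2; rank(A − 5I) = 1, so geometric multiplicity = 1.
Geometric multiplicity < algebraic multiplicity, so A is not diagonalizable.

No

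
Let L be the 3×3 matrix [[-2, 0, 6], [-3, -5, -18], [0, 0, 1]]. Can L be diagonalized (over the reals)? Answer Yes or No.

Yes

Characteristic polynomial: p(r) = r^3 + 6r^2 + 3r - 10 = (r - 1)(r + 2)(r + 5).
All 3 eigenvalues are distinct, so L is diagonalizable.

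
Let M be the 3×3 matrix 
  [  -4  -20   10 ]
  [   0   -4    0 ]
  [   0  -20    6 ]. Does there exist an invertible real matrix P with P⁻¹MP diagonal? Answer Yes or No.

Yes

Characteristic polynomial: p(μ) = μ^3 + 2μ^2 - 32μ - 96 = (μ - 6)(μ + 4)^2.
μ = -4 has algebraic multiplicity 2; rank(M + 4I) = 1, so geometric multiplicity = 2.
Every eigenvalue has geometric = algebraic multiplicity, so M is diagonalizable.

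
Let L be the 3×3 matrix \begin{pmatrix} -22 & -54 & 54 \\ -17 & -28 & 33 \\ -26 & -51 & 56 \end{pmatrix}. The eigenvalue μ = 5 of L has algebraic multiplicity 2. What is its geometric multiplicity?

L − 5I = [[-27, -54, 54], [-17, -33, 33], [-26, -51, 51]].
This matrix has rank 2, so its null space has dimension 3 − 2 = 1.

1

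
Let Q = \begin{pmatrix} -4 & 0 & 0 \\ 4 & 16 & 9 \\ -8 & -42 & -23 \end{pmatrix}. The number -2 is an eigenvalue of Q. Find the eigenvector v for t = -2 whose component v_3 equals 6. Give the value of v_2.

-3

Q + 2I = [[-2, 0, 0], [4, 18, 9], [-8, -42, -21]].
Solving (Q + 2I)v = 0 gives the eigenspace spanned by (0, -3, 6).
With v_3 = 6, v = (0, -3, 6), so v_2 = -3.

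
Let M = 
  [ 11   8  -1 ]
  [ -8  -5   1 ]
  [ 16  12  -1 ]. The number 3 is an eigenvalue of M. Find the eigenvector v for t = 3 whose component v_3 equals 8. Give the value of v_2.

-4

M − 3I = [[8, 8, -1], [-8, -8, 1], [16, 12, -4]].
Solving (M − 3I)v = 0 gives the eigenspace spanned by (5, -4, 8).
With v_3 = 8, v = (5, -4, 8), so v_2 = -4.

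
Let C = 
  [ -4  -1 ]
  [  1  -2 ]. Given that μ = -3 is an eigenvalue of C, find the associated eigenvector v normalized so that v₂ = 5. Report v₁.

-5

C + 3I = [[-1, -1], [1, 1]].
Solving (C + 3I)v = 0 gives the eigenspace spanned by (-5, 5).
With v₂ = 5, v = (-5, 5), so v₁ = -5.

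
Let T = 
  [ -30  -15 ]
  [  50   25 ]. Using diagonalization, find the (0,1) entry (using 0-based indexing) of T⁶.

Characteristic polynomial: λ^2 + 5λ = λ(λ + 5), so the eigenvalues are -5, 0.
λ=-5: eigenvector (3, -5).
λ=0: eigenvector (1, -2).
P = [[3, 1], [-5, -2]], D = diag(-5, 0), P⁻¹ = [[2, 1], [-5, -3]].
T⁶ = P·diag(15625, 0)·P⁻¹ = [[93750, 46875], [-156250, -78125]].
The requested entry is 46875.

46875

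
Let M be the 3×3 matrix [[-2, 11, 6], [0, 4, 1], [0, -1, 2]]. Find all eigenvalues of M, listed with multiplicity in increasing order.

Characteristic polynomial: p(t) = t^3 - 4t^2 - 3t + 18 = (t - 3)^2(t + 2).
Roots (with multiplicity): -2, 3, 3.

-2, 3, 3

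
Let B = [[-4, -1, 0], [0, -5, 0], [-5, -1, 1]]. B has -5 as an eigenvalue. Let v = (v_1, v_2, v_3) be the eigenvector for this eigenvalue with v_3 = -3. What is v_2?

B + 5I = [[1, -1, 0], [0, 0, 0], [-5, -1, 6]].
Solving (B + 5I)v = 0 gives the eigenspace spanned by (-3, -3, -3).
With v_3 = -3, v = (-3, -3, -3), so v_2 = -3.

-3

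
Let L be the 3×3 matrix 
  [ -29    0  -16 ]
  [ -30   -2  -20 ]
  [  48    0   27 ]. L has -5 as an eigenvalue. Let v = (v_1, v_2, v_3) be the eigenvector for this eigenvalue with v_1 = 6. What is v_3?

L + 5I = [[-24, 0, -16], [-30, 3, -20], [48, 0, 32]].
Solving (L + 5I)v = 0 gives the eigenspace spanned by (6, 0, -9).
With v_1 = 6, v = (6, 0, -9), so v_3 = -9.

-9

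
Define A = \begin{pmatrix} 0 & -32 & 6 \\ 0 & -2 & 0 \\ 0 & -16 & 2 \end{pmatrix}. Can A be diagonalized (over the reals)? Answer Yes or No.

Characteristic polynomial: p(t) = t^3 - 4t = t(t - 2)(t + 2).
All 3 eigenvalues are distinct, so A is diagonalizable.

Yes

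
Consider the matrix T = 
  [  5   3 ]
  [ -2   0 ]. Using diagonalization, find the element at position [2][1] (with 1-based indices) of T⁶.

-1330

Characteristic polynomial: λ^2 - 5λ + 6 = (λ - 3)(λ - 2), so the eigenvalues are 2, 3.
λ=3: eigenvector (-3, 2).
λ=2: eigenvector (1, -1).
P = [[-3, 1], [2, -1]], D = diag(3, 2), P⁻¹ = [[-1, -1], [-2, -3]].
T⁶ = P·diag(729, 64)·P⁻¹ = [[2059, 1995], [-1330, -1266]].
The requested entry is -1330.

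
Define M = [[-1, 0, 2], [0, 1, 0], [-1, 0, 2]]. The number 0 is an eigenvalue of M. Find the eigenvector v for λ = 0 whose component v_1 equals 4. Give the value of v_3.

M = [[-1, 0, 2], [0, 1, 0], [-1, 0, 2]].
Solving (M)v = 0 gives the eigenspace spanned by (4, 0, 2).
With v_1 = 4, v = (4, 0, 2), so v_3 = 2.

2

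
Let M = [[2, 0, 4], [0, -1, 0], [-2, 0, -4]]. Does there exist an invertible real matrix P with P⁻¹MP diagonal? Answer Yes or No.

Characteristic polynomial: p(t) = t^3 + 3t^2 + 2t = t(t + 1)(t + 2).
All 3 eigenvalues are distinct, so M is diagonalizable.

Yes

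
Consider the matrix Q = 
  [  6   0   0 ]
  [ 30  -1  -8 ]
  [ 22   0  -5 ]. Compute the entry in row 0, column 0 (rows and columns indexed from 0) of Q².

36

Characteristic polynomial: λ^3 - 31λ - 30 = (λ - 6)(λ + 1)(λ + 5), so the eigenvalues are -5, -1, 6.
λ=-1: eigenvector (0, 1, 0).
λ=6: eigenvector (1, 2, 2).
λ=-5: eigenvector (0, 2, 1).
P = [[0, 1, 0], [1, 2, 2], [0, 2, 1]], D = diag(-1, 6, -5), P⁻¹ = [[2, 1, -2], [1, 0, 0], [-2, 0, 1]].
Q² = P·diag(1, 36, 25)·P⁻¹ = [[36, 0, 0], [-26, 1, 48], [22, 0, 25]].
The requested entry is 36.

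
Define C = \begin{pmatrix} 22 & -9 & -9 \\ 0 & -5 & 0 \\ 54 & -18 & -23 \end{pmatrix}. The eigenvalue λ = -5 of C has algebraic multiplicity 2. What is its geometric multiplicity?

2

C + 5I = [[27, -9, -9], [0, 0, 0], [54, -18, -18]].
This matrix has rank 1, so its null space has dimension 3 − 1 = 2.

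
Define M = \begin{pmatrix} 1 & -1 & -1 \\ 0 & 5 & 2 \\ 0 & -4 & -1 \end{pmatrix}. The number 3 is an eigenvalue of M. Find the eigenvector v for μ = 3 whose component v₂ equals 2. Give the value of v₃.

M − 3I = [[-2, -1, -1], [0, 2, 2], [0, -4, -4]].
Solving (M − 3I)v = 0 gives the eigenspace spanned by (0, 2, -2).
With v₂ = 2, v = (0, 2, -2), so v₃ = -2.

-2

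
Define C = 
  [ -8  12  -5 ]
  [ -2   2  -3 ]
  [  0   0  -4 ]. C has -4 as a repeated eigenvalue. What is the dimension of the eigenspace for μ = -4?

1

C + 4I = [[-4, 12, -5], [-2, 6, -3], [0, 0, 0]].
This matrix has rank 2, so its null space has dimension 3 − 2 = 1.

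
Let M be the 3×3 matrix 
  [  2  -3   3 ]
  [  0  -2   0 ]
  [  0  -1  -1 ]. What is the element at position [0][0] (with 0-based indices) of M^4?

Characteristic polynomial: t^3 + t^2 - 4t - 4 = (t - 2)(t + 1)(t + 2), so the eigenvalues are -2, -1, 2.
t=2: eigenvector (1, 0, 0).
t=-2: eigenvector (0, 1, 1).
t=-1: eigenvector (-1, 0, 1).
P = [[1, 0, -1], [0, 1, 0], [0, 1, 1]], D = diag(2, -2, -1), P⁻¹ = [[1, -1, 1], [0, 1, 0], [0, -1, 1]].
M⁴ = P·diag(16, 16, 1)·P⁻¹ = [[16, -15, 15], [0, 16, 0], [0, 15, 1]].
The requested entry is 16.

16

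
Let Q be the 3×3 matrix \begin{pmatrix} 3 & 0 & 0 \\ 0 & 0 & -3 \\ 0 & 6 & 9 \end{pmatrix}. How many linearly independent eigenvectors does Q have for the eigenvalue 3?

2

Q − 3I = [[0, 0, 0], [0, -3, -3], [0, 6, 6]].
This matrix has rank 1, so its null space has dimension 3 − 1 = 2.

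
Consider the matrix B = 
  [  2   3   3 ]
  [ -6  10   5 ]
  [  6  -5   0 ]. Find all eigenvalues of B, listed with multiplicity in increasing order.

2, 5, 5

Characteristic polynomial: p(μ) = μ^3 - 12μ^2 + 45μ - 50 = (μ - 5)^2(μ - 2).
Roots (with multiplicity): 2, 5, 5.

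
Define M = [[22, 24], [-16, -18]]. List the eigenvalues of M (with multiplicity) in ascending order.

Characteristic polynomial: p(μ) = μ^2 - 4μ - 12 = (μ - 6)(μ + 2).
Roots (with multiplicity): -2, 6.

-2, 6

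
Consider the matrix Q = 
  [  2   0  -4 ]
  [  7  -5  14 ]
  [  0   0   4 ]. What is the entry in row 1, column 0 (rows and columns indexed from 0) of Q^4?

-609

Characteristic polynomial: t^3 - t^2 - 22t + 40 = (t - 4)(t - 2)(t + 5), so the eigenvalues are -5, 2, 4.
t=2: eigenvector (1, 1, 0).
t=-5: eigenvector (0, 1, 0).
t=4: eigenvector (-2, 0, 1).
P = [[1, 0, -2], [1, 1, 0], [0, 0, 1]], D = diag(2, -5, 4), P⁻¹ = [[1, 0, 2], [-1, 1, -2], [0, 0, 1]].
Q⁴ = P·diag(16, 625, 256)·P⁻¹ = [[16, 0, -480], [-609, 625, -1218], [0, 0, 256]].
The requested entry is -609.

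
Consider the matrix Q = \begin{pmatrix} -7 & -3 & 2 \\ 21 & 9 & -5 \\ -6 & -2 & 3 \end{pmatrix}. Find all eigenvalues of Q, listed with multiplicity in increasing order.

1, 2, 2

Characteristic polynomial: p(μ) = μ^3 - 5μ^2 + 8μ - 4 = (μ - 2)^2(μ - 1).
Roots (with multiplicity): 1, 2, 2.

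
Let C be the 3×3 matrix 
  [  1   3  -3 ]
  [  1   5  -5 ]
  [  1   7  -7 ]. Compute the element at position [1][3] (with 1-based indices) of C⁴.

15

Characteristic polynomial: s^3 + s^2 - 2s = s(s - 1)(s + 2), so the eigenvalues are -2, 0, 1.
s=-2: eigenvector (1, 2, 3).
s=0: eigenvector (0, 1, 1).
s=1: eigenvector (1, 1, 1).
P = [[1, 0, 1], [2, 1, 1], [3, 1, 1]], D = diag(-2, 0, 1), P⁻¹ = [[0, -1, 1], [-1, 2, -1], [1, 1, -1]].
C⁴ = P·diag(16, 0, 1)·P⁻¹ = [[1, -15, 15], [1, -31, 31], [1, -47, 47]].
The requested entry is 15.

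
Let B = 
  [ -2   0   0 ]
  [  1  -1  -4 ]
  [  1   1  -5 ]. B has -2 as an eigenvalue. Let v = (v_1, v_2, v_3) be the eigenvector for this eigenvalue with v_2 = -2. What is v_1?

2

B + 2I = [[0, 0, 0], [1, 1, -4], [1, 1, -3]].
Solving (B + 2I)v = 0 gives the eigenspace spanned by (2, -2, 0).
With v_2 = -2, v = (2, -2, 0), so v_1 = 2.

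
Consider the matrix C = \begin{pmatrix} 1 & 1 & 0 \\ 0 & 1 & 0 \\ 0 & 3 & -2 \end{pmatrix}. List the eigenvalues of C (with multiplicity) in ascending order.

-2, 1, 1

Characteristic polynomial: p(r) = r^3 - 3r + 2 = (r - 1)^2(r + 2).
Roots (with multiplicity): -2, 1, 1.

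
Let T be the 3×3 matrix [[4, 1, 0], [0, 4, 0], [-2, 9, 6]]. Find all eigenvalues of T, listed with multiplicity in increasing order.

4, 4, 6

Characteristic polynomial: p(λ) = λ^3 - 14λ^2 + 64λ - 96 = (λ - 6)(λ - 4)^2.
Roots (with multiplicity): 4, 4, 6.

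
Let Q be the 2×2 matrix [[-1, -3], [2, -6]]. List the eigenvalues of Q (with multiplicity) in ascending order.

Characteristic polynomial: p(μ) = μ^2 + 7μ + 12 = (μ + 3)(μ + 4).
Roots (with multiplicity): -4, -3.

-4, -3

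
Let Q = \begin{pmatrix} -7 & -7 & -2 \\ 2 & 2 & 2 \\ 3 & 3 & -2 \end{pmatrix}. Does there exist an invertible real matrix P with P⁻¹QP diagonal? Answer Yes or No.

Characteristic polynomial: p(s) = s^3 + 7s^2 + 10s = s(s + 2)(s + 5).
All 3 eigenvalues are distinct, so Q is diagonalizable.

Yes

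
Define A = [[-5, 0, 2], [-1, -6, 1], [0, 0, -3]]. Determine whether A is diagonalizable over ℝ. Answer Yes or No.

Yes

Characteristic polynomial: p(μ) = μ^3 + 14μ^2 + 63μ + 90 = (μ + 3)(μ + 5)(μ + 6).
All 3 eigenvalues are distinct, so A is diagonalizable.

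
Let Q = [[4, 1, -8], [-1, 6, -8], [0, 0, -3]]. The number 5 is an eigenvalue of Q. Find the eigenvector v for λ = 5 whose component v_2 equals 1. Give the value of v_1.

1

Q − 5I = [[-1, 1, -8], [-1, 1, -8], [0, 0, -8]].
Solving (Q − 5I)v = 0 gives the eigenspace spanned by (1, 1, 0).
With v_2 = 1, v = (1, 1, 0), so v_1 = 1.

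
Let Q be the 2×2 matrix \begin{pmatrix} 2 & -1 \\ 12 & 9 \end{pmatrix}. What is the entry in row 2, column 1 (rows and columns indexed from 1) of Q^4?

8052

Characteristic polynomial: μ^2 - 11μ + 30 = (μ - 6)(μ - 5), so the eigenvalues are 5, 6.
μ=5: eigenvector (-1, 3).
μ=6: eigenvector (-1, 4).
P = [[-1, -1], [3, 4]], D = diag(5, 6), P⁻¹ = [[-4, -1], [3, 1]].
Q⁴ = P·diag(625, 1296)·P⁻¹ = [[-1388, -671], [8052, 3309]].
The requested entry is 8052.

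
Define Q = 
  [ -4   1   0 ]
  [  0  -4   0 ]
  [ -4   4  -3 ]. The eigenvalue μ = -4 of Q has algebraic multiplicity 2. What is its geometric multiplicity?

1

Q + 4I = [[0, 1, 0], [0, 0, 0], [-4, 4, 1]].
This matrix has rank 2, so its null space has dimension 3 − 2 = 1.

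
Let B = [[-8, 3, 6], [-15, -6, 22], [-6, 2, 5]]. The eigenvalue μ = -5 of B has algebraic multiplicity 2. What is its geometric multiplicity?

1

B + 5I = [[-3, 3, 6], [-15, -1, 22], [-6, 2, 10]].
This matrix has rank 2, so its null space has dimension 3 − 2 = 1.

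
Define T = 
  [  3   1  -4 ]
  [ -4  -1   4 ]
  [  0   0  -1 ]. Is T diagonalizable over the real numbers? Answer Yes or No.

No

Characteristic polynomial: p(μ) = μ^3 - μ^2 - μ + 1 = (μ - 1)^2(μ + 1).
μ = 1 has algebraic multiplicity 2; rank(T − 1I) = 2, so geometric multiplicity = 1.
Geometric multiplicity < algebraic multiplicity, so T is not diagonalizable.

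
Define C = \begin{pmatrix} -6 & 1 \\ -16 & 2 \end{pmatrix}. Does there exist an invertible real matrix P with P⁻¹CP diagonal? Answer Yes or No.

No

Characteristic polynomial: p(r) = r^2 + 4r + 4 = (r + 2)^2.
r = -2 has algebraic multiplicity 2; rank(C + 2I) = 1, so geometric multiplicity = 1.
Geometric multiplicity < algebraic multiplicity, so C is not diagonalizable.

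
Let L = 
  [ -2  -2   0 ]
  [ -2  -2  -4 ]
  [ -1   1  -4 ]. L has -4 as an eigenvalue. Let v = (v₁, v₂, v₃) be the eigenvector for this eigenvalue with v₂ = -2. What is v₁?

L + 4I = [[2, -2, 0], [-2, 2, -4], [-1, 1, 0]].
Solving (L + 4I)v = 0 gives the eigenspace spanned by (-2, -2, 0).
With v₂ = -2, v = (-2, -2, 0), so v₁ = -2.

-2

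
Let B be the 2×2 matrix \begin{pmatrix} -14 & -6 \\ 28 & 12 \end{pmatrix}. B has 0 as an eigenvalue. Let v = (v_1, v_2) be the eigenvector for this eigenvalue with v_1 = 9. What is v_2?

-21

B = [[-14, -6], [28, 12]].
Solving (B)v = 0 gives the eigenspace spanned by (9, -21).
With v_1 = 9, v = (9, -21), so v_2 = -21.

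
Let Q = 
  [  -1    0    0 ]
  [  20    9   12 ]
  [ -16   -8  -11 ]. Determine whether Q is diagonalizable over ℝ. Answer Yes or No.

Yes

Characteristic polynomial: p(s) = s^3 + 3s^2 - s - 3 = (s - 1)(s + 1)(s + 3).
All 3 eigenvalues are distinct, so Q is diagonalizable.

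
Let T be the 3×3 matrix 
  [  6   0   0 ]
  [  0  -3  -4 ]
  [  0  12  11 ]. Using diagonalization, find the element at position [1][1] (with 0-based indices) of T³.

-267

Characteristic polynomial: r^3 - 14r^2 + 63r - 90 = (r - 6)(r - 5)(r - 3), so the eigenvalues are 3, 5, 6.
r=6: eigenvector (1, 0, 0).
r=5: eigenvector (0, 1, -2).
r=3: eigenvector (0, 2, -3).
P = [[1, 0, 0], [0, 1, 2], [0, -2, -3]], D = diag(6, 5, 3), P⁻¹ = [[1, 0, 0], [0, -3, -2], [0, 2, 1]].
T³ = P·diag(216, 125, 27)·P⁻¹ = [[216, 0, 0], [0, -267, -196], [0, 588, 419]].
The requested entry is -267.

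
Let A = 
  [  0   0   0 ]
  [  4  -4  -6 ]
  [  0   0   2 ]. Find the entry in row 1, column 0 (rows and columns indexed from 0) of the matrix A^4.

-256

Characteristic polynomial: t^3 + 2t^2 - 8t = t(t - 2)(t + 4), so the eigenvalues are -4, 0, 2.
t=0: eigenvector (1, 1, 0).
t=-4: eigenvector (0, 1, 0).
t=2: eigenvector (0, -1, 1).
P = [[1, 0, 0], [1, 1, -1], [0, 0, 1]], D = diag(0, -4, 2), P⁻¹ = [[1, 0, 0], [-1, 1, 1], [0, 0, 1]].
A⁴ = P·diag(0, 256, 16)·P⁻¹ = [[0, 0, 0], [-256, 256, 240], [0, 0, 16]].
The requested entry is -256.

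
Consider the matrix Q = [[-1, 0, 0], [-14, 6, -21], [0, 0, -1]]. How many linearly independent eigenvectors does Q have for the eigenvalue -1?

2

Q + 1I = [[0, 0, 0], [-14, 7, -21], [0, 0, 0]].
This matrix has rank 1, so its null space has dimension 3 − 1 = 2.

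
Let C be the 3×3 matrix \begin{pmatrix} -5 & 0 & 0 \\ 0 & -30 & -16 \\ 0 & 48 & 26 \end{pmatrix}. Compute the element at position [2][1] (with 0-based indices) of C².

Characteristic polynomial: r^3 + 9r^2 + 8r - 60 = (r - 2)(r + 5)(r + 6), so the eigenvalues are -6, -5, 2.
r=-5: eigenvector (1, 0, 0).
r=-6: eigenvector (0, 2, -3).
r=2: eigenvector (0, -1, 2).
P = [[1, 0, 0], [0, 2, -1], [0, -3, 2]], D = diag(-5, -6, 2), P⁻¹ = [[1, 0, 0], [0, 2, 1], [0, 3, 2]].
C² = P·diag(25, 36, 4)·P⁻¹ = [[25, 0, 0], [0, 132, 64], [0, -192, -92]].
The requested entry is -192.

-192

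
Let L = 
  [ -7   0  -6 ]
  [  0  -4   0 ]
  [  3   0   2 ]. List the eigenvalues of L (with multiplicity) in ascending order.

Characteristic polynomial: p(λ) = λ^3 + 9λ^2 + 24λ + 16 = (λ + 1)(λ + 4)^2.
Roots (with multiplicity): -4, -4, -1.

-4, -4, -1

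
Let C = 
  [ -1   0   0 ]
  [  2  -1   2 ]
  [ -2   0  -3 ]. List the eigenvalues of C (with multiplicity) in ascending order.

Characteristic polynomial: p(s) = s^3 + 5s^2 + 7s + 3 = (s + 1)^2(s + 3).
Roots (with multiplicity): -3, -1, -1.

-3, -1, -1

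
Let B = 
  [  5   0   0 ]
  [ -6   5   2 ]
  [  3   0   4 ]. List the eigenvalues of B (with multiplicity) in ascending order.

4, 5, 5

Characteristic polynomial: p(r) = r^3 - 14r^2 + 65r - 100 = (r - 5)^2(r - 4).
Roots (with multiplicity): 4, 5, 5.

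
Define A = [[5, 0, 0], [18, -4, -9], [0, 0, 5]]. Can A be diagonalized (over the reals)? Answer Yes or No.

Characteristic polynomial: p(μ) = μ^3 - 6μ^2 - 15μ + 100 = (μ - 5)^2(μ + 4).
μ = 5 has algebraic multiplicity 2; rank(A − 5I) = 1, so geometric multiplicity = 2.
Every eigenvalue has geometric = algebraic multiplicity, so A is diagonalizable.

Yes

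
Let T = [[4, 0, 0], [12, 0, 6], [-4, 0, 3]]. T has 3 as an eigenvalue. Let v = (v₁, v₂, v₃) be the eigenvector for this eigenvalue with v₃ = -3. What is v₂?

-6

T − 3I = [[1, 0, 0], [12, -3, 6], [-4, 0, 0]].
Solving (T − 3I)v = 0 gives the eigenspace spanned by (0, -6, -3).
With v₃ = -3, v = (0, -6, -3), so v₂ = -6.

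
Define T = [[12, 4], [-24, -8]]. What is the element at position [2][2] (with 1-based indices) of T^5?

Characteristic polynomial: λ^2 - 4λ = λ(λ - 4), so the eigenvalues are 0, 4.
λ=4: eigenvector (1, -2).
λ=0: eigenvector (-1, 3).
P = [[1, -1], [-2, 3]], D = diag(4, 0), P⁻¹ = [[3, 1], [2, 1]].
T⁵ = P·diag(1024, 0)·P⁻¹ = [[3072, 1024], [-6144, -2048]].
The requested entry is -2048.

-2048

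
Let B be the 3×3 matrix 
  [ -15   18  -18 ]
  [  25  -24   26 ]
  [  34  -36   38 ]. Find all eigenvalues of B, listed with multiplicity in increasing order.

-6, 2, 3

Characteristic polynomial: p(s) = s^3 + s^2 - 24s + 36 = (s - 3)(s - 2)(s + 6).
Roots (with multiplicity): -6, 2, 3.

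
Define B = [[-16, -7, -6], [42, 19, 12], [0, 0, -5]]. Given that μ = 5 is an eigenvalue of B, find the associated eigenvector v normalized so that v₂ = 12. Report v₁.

B − 5I = [[-21, -7, -6], [42, 14, 12], [0, 0, -10]].
Solving (B − 5I)v = 0 gives the eigenspace spanned by (-4, 12, 0).
With v₂ = 12, v = (-4, 12, 0), so v₁ = -4.

-4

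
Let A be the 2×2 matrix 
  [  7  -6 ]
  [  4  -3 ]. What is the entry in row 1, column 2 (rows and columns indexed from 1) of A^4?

Characteristic polynomial: s^2 - 4s + 3 = (s - 3)(s - 1), so the eigenvalues are 1, 3.
s=3: eigenvector (3, 2).
s=1: eigenvector (1, 1).
P = [[3, 1], [2, 1]], D = diag(3, 1), P⁻¹ = [[1, -1], [-2, 3]].
A⁴ = P·diag(81, 1)·P⁻¹ = [[241, -240], [160, -159]].
The requested entry is -240.

-240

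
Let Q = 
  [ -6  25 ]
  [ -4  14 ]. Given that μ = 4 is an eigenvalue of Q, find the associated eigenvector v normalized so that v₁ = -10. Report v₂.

Q − 4I = [[-10, 25], [-4, 10]].
Solving (Q − 4I)v = 0 gives the eigenspace spanned by (-10, -4).
With v₁ = -10, v = (-10, -4), so v₂ = -4.

-4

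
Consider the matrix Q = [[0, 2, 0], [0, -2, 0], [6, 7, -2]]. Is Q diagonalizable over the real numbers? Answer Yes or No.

Characteristic polynomial: p(μ) = μ^3 + 4μ^2 + 4μ = μ(μ + 2)^2.
μ = -2 has algebraic multiplicity 2; rank(Q + 2I) = 2, so geometric multiplicity = 1.
Geometric multiplicity < algebraic multiplicity, so Q is not diagonalizable.

No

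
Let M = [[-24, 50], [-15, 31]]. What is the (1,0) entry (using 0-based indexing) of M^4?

-3885

Characteristic polynomial: t^2 - 7t + 6 = (t - 6)(t - 1), so the eigenvalues are 1, 6.
t=6: eigenvector (-5, -3).
t=1: eigenvector (2, 1).
P = [[-5, 2], [-3, 1]], D = diag(6, 1), P⁻¹ = [[1, -2], [3, -5]].
M⁴ = P·diag(1296, 1)·P⁻¹ = [[-6474, 12950], [-3885, 7771]].
The requested entry is -3885.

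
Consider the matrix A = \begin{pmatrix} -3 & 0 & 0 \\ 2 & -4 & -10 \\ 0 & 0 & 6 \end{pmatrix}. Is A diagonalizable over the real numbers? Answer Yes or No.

Yes

Characteristic polynomial: p(r) = r^3 + r^2 - 30r - 72 = (r - 6)(r + 3)(r + 4).
All 3 eigenvalues are distinct, so A is diagonalizable.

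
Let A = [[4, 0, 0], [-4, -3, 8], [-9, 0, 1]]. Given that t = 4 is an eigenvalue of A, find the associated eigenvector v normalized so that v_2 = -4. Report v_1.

1

A − 4I = [[0, 0, 0], [-4, -7, 8], [-9, 0, -3]].
Solving (A − 4I)v = 0 gives the eigenspace spanned by (1, -4, -3).
With v_2 = -4, v = (1, -4, -3), so v_1 = 1.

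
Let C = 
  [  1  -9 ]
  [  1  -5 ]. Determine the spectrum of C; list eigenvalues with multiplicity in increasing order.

Characteristic polynomial: p(λ) = λ^2 + 4λ + 4 = (λ + 2)^2.
Roots (with multiplicity): -2, -2.

-2, -2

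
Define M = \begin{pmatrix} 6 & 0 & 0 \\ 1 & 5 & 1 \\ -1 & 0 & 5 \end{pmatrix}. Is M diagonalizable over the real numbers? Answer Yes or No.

No

Characteristic polynomial: p(t) = t^3 - 16t^2 + 85t - 150 = (t - 6)(t - 5)^2.
t = 5 has algebraic multiplicity 2; rank(M − 5I) = 2, so geometric multiplicity = 1.
Geometric multiplicity < algebraic multiplicity, so M is not diagonalizable.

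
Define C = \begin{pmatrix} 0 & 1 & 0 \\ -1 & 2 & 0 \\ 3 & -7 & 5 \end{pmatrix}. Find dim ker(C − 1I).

1

C − 1I = [[-1, 1, 0], [-1, 1, 0], [3, -7, 4]].
This matrix has rank 2, so its null space has dimension 3 − 2 = 1.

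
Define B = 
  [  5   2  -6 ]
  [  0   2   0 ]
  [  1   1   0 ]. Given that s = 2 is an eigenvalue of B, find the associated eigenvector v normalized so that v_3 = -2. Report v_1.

-4

B − 2I = [[3, 2, -6], [0, 0, 0], [1, 1, -2]].
Solving (B − 2I)v = 0 gives the eigenspace spanned by (-4, 0, -2).
With v_3 = -2, v = (-4, 0, -2), so v_1 = -4.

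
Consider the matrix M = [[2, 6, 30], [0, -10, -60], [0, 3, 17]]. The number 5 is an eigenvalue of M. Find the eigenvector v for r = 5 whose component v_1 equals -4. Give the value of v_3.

M − 5I = [[-3, 6, 30], [0, -15, -60], [0, 3, 12]].
Solving (M − 5I)v = 0 gives the eigenspace spanned by (-4, 8, -2).
With v_1 = -4, v = (-4, 8, -2), so v_3 = -2.

-2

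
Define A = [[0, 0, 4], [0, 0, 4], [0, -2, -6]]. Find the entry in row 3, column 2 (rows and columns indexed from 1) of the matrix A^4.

240

Characteristic polynomial: t^3 + 6t^2 + 8t = t(t + 2)(t + 4), so the eigenvalues are -4, -2, 0.
t=0: eigenvector (1, 0, 0).
t=-2: eigenvector (2, 2, -1).
t=-4: eigenvector (-1, -1, 1).
P = [[1, 2, -1], [0, 2, -1], [0, -1, 1]], D = diag(0, -2, -4), P⁻¹ = [[1, -1, 0], [0, 1, 1], [0, 1, 2]].
A⁴ = P·diag(0, 16, 256)·P⁻¹ = [[0, -224, -480], [0, -224, -480], [0, 240, 496]].
The requested entry is 240.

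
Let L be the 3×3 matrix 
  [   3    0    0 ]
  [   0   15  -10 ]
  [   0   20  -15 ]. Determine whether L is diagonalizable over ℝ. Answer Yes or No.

Characteristic polynomial: p(λ) = λ^3 - 3λ^2 - 25λ + 75 = (λ - 5)(λ - 3)(λ + 5).
All 3 eigenvalues are distinct, so L is diagonalizable.

Yes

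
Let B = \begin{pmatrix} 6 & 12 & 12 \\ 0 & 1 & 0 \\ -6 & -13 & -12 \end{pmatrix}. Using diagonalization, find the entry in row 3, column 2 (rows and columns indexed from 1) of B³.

Characteristic polynomial: μ^3 + 5μ^2 - 6μ = μ(μ - 1)(μ + 6), so the eigenvalues are -6, 0, 1.
μ=0: eigenvector (2, 0, -1).
μ=1: eigenvector (0, 1, -1).
μ=-6: eigenvector (-1, 0, 1).
P = [[2, 0, -1], [0, 1, 0], [-1, -1, 1]], D = diag(0, 1, -6), P⁻¹ = [[1, 1, 1], [0, 1, 0], [1, 2, 2]].
B³ = P·diag(0, 1, -216)·P⁻¹ = [[216, 432, 432], [0, 1, 0], [-216, -433, -432]].
The requested entry is -433.

-433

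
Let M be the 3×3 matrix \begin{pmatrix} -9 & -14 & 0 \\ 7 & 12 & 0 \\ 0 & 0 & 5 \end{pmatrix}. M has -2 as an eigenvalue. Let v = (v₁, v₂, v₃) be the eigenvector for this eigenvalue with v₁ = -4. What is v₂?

2

M + 2I = [[-7, -14, 0], [7, 14, 0], [0, 0, 7]].
Solving (M + 2I)v = 0 gives the eigenspace spanned by (-4, 2, 0).
With v₁ = -4, v = (-4, 2, 0), so v₂ = 2.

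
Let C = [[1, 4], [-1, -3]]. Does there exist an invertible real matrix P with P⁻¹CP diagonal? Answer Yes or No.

Characteristic polynomial: p(r) = r^2 + 2r + 1 = (r + 1)^2.
r = -1 has algebraic multiplicity 2; rank(C + 1I) = 1, so geometric multiplicity = 1.
Geometric multiplicity < algebraic multiplicity, so C is not diagonalizable.

No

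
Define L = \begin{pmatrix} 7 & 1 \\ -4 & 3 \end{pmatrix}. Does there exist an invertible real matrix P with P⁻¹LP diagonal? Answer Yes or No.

No

Characteristic polynomial: p(t) = t^2 - 10t + 25 = (t - 5)^2.
t = 5 has algebraic multiplicity 2; rank(L − 5I) = 1, so geometric multiplicity = 1.
Geometric multiplicity < algebraic multiplicity, so L is not diagonalizable.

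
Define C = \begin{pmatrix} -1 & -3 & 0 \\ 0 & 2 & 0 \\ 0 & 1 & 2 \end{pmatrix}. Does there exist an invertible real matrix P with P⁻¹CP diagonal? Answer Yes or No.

Characteristic polynomial: p(r) = r^3 - 3r^2 + 4 = (r - 2)^2(r + 1).
r = 2 has algebraic multiplicity 2; rank(C − 2I) = 2, so geometric multiplicity = 1.
Geometric multiplicity < algebraic multiplicity, so C is not diagonalizable.

No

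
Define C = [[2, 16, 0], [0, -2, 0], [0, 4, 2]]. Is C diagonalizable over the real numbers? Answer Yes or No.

Yes

Characteristic polynomial: p(λ) = λ^3 - 2λ^2 - 4λ + 8 = (λ - 2)^2(λ + 2).
λ = 2 has algebraic multiplicity 2; rank(C − 2I) = 1, so geometric multiplicity = 2.
Every eigenvalue has geometric = algebraic multiplicity, so C is diagonalizable.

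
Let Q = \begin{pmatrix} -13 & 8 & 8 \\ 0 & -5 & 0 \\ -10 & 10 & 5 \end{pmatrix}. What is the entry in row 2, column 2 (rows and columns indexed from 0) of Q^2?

Characteristic polynomial: s^3 + 13s^2 + 55s + 75 = (s + 3)(s + 5)^2, so the eigenvalues are -5, -5, -3.
s=-5: eigenvector (1, 0, 1).
s=-5: eigenvector (-4, 1, -5).
s=-3: eigenvector (4, 0, 5).
P = [[1, -4, 4], [0, 1, 0], [1, -5, 5]], D = diag(-5, -5, -3), P⁻¹ = [[5, 0, -4], [0, 1, 0], [-1, 1, 1]].
Q² = P·diag(25, 25, 9)·P⁻¹ = [[89, -64, -64], [0, 25, 0], [80, -80, -55]].
The requested entry is -55.

-55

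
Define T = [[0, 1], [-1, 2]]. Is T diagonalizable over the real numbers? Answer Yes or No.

No

Characteristic polynomial: p(r) = r^2 - 2r + 1 = (r - 1)^2.
r = 1 has algebraic multiplicity 2; rank(T − 1I) = 1, so geometric multiplicity = 1.
Geometric multiplicity < algebraic multiplicity, so T is not diagonalizable.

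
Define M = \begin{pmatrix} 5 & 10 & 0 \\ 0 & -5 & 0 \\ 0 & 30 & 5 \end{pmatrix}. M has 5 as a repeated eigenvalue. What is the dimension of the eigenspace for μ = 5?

M − 5I = [[0, 10, 0], [0, -10, 0], [0, 30, 0]].
This matrix has rank 1, so its null space has dimension 3 − 1 = 2.

2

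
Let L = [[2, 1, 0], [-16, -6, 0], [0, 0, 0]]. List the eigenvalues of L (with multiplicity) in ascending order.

Characteristic polynomial: p(μ) = μ^3 + 4μ^2 + 4μ = μ(μ + 2)^2.
Roots (with multiplicity): -2, -2, 0.

-2, -2, 0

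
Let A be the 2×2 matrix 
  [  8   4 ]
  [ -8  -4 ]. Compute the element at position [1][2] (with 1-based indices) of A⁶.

4096

Characteristic polynomial: λ^2 - 4λ = λ(λ - 4), so the eigenvalues are 0, 4.
λ=0: eigenvector (-1, 2).
λ=4: eigenvector (1, -1).
P = [[-1, 1], [2, -1]], D = diag(0, 4), P⁻¹ = [[1, 1], [2, 1]].
A⁶ = P·diag(0, 4096)·P⁻¹ = [[8192, 4096], [-8192, -4096]].
The requested entry is 4096.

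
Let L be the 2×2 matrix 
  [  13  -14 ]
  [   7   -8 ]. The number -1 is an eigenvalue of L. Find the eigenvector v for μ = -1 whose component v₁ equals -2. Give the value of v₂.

-2

L + 1I = [[14, -14], [7, -7]].
Solving (L + 1I)v = 0 gives the eigenspace spanned by (-2, -2).
With v₁ = -2, v = (-2, -2), so v₂ = -2.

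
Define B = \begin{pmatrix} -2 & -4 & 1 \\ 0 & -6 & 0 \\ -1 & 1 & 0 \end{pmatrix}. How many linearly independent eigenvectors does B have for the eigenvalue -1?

1

B + 1I = [[-1, -4, 1], [0, -5, 0], [-1, 1, 1]].
This matrix has rank 2, so its null space has dimension 3 − 2 = 1.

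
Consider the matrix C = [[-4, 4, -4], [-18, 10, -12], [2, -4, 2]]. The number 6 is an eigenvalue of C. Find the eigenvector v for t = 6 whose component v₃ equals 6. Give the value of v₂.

C − 6I = [[-10, 4, -4], [-18, 4, -12], [2, -4, -4]].
Solving (C − 6I)v = 0 gives the eigenspace spanned by (-6, -9, 6).
With v₃ = 6, v = (-6, -9, 6), so v₂ = -9.

-9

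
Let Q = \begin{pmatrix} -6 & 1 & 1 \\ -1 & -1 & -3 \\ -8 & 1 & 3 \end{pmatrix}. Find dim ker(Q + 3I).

1

Q + 3I = [[-3, 1, 1], [-1, 2, -3], [-8, 1, 6]].
This matrix has rank 2, so its null space has dimension 3 − 2 = 1.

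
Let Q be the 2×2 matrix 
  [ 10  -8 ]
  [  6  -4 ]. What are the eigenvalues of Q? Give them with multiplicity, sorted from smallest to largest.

Characteristic polynomial: p(s) = s^2 - 6s + 8 = (s - 4)(s - 2).
Roots (with multiplicity): 2, 4.

2, 4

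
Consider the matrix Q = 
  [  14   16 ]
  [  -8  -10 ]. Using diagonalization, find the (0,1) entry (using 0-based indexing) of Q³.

Characteristic polynomial: r^2 - 4r - 12 = (r - 6)(r + 2), so the eigenvalues are -2, 6.
r=-2: eigenvector (-1, 1).
r=6: eigenvector (2, -1).
P = [[-1, 2], [1, -1]], D = diag(-2, 6), P⁻¹ = [[1, 2], [1, 1]].
Q³ = P·diag(-8, 216)·P⁻¹ = [[440, 448], [-224, -232]].
The requested entry is 448.

448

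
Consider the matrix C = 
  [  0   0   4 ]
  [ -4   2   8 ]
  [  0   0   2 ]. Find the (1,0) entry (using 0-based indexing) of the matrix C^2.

-8

Characteristic polynomial: s^3 - 4s^2 + 4s = s(s - 2)^2, so the eigenvalues are 0, 2, 2.
s=0: eigenvector (1, 2, 0).
s=2: eigenvector (2, 4, 1).
s=2: eigenvector (2, 5, 1).
P = [[1, 2, 2], [2, 4, 5], [0, 1, 1]], D = diag(0, 2, 2), P⁻¹ = [[1, 0, -2], [2, -1, 1], [-2, 1, 0]].
C² = P·diag(0, 4, 4)·P⁻¹ = [[0, 0, 8], [-8, 4, 16], [0, 0, 4]].
The requested entry is -8.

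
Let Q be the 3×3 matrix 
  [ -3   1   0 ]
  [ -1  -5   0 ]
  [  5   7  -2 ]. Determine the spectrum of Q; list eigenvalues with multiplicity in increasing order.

Characteristic polynomial: p(s) = s^3 + 10s^2 + 32s + 32 = (s + 2)(s + 4)^2.
Roots (with multiplicity): -4, -4, -2.

-4, -4, -2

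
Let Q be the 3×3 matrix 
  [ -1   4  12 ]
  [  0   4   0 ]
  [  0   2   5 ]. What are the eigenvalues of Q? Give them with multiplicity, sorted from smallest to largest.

-1, 4, 5

Characteristic polynomial: p(t) = t^3 - 8t^2 + 11t + 20 = (t - 5)(t - 4)(t + 1).
Roots (with multiplicity): -1, 4, 5.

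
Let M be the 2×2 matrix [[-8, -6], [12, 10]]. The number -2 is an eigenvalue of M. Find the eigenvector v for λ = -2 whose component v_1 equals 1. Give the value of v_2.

M + 2I = [[-6, -6], [12, 12]].
Solving (M + 2I)v = 0 gives the eigenspace spanned by (1, -1).
With v_1 = 1, v = (1, -1), so v_2 = -1.

-1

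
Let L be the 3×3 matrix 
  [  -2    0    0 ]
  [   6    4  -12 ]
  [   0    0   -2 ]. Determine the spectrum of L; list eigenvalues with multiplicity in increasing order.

Characteristic polynomial: p(λ) = λ^3 - 12λ - 16 = (λ - 4)(λ + 2)^2.
Roots (with multiplicity): -2, -2, 4.

-2, -2, 4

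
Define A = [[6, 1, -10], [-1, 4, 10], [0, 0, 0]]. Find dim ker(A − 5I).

A − 5I = [[1, 1, -10], [-1, -1, 10], [0, 0, -5]].
This matrix has rank 2, so its null space has dimension 3 − 2 = 1.

1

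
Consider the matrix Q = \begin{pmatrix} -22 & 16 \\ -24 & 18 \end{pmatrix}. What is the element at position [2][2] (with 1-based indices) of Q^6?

Characteristic polynomial: t^2 + 4t - 12 = (t - 2)(t + 6), so the eigenvalues are -6, 2.
t=-6: eigenvector (1, 1).
t=2: eigenvector (-2, -3).
P = [[1, -2], [1, -3]], D = diag(-6, 2), P⁻¹ = [[3, -2], [1, -1]].
Q⁶ = P·diag(46656, 64)·P⁻¹ = [[139840, -93184], [139776, -93120]].
The requested entry is -93120.

-93120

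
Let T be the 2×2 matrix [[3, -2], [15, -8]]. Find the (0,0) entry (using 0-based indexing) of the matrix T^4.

Characteristic polynomial: λ^2 + 5λ + 6 = (λ + 2)(λ + 3), so the eigenvalues are -3, -2.
λ=-2: eigenvector (-2, -5).
λ=-3: eigenvector (1, 3).
P = [[-2, 1], [-5, 3]], D = diag(-2, -3), P⁻¹ = [[-3, 1], [-5, 2]].
T⁴ = P·diag(16, 81)·P⁻¹ = [[-309, 130], [-975, 406]].
The requested entry is -309.

-309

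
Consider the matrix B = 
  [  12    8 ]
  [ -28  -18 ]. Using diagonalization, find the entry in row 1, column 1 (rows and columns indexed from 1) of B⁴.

-1664

Characteristic polynomial: λ^2 + 6λ + 8 = (λ + 2)(λ + 4), so the eigenvalues are -4, -2.
λ=-4: eigenvector (1, -2).
λ=-2: eigenvector (4, -7).
P = [[1, 4], [-2, -7]], D = diag(-4, -2), P⁻¹ = [[-7, -4], [2, 1]].
B⁴ = P·diag(256, 16)·P⁻¹ = [[-1664, -960], [3360, 1936]].
The requested entry is -1664.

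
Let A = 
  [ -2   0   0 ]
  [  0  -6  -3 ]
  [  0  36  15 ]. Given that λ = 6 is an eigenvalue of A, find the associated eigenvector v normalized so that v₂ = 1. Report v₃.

-4

A − 6I = [[-8, 0, 0], [0, -12, -3], [0, 36, 9]].
Solving (A − 6I)v = 0 gives the eigenspace spanned by (0, 1, -4).
With v₂ = 1, v = (0, 1, -4), so v₃ = -4.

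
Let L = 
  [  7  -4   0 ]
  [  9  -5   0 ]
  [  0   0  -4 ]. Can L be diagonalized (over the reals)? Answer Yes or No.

Characteristic polynomial: p(s) = s^3 + 2s^2 - 7s + 4 = (s - 1)^2(s + 4).
s = 1 has algebraic multiplicity 2; rank(L − 1I) = 2, so geometric multiplicity = 1.
Geometric multiplicity < algebraic multiplicity, so L is not diagonalizable.

No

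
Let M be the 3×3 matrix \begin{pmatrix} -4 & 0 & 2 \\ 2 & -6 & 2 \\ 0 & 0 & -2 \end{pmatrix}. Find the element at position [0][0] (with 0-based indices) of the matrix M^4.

256

Characteristic polynomial: s^3 + 12s^2 + 44s + 48 = (s + 2)(s + 4)(s + 6), so the eigenvalues are -6, -4, -2.
s=-2: eigenvector (1, 1, 1).
s=-6: eigenvector (0, 1, 0).
s=-4: eigenvector (1, 1, 0).
P = [[1, 0, 1], [1, 1, 1], [1, 0, 0]], D = diag(-2, -6, -4), P⁻¹ = [[0, 0, 1], [-1, 1, 0], [1, 0, -1]].
M⁴ = P·diag(16, 1296, 256)·P⁻¹ = [[256, 0, -240], [-1040, 1296, -240], [0, 0, 16]].
The requested entry is 256.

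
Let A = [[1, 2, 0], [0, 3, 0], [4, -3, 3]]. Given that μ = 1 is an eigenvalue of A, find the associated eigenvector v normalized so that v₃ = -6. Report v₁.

3

A − 1I = [[0, 2, 0], [0, 2, 0], [4, -3, 2]].
Solving (A − 1I)v = 0 gives the eigenspace spanned by (3, 0, -6).
With v₃ = -6, v = (3, 0, -6), so v₁ = 3.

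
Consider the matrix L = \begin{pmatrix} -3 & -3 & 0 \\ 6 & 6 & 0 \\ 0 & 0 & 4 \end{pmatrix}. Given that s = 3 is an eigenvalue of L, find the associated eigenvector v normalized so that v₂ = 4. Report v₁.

L − 3I = [[-6, -3, 0], [6, 3, 0], [0, 0, 1]].
Solving (L − 3I)v = 0 gives the eigenspace spanned by (-2, 4, 0).
With v₂ = 4, v = (-2, 4, 0), so v₁ = -2.

-2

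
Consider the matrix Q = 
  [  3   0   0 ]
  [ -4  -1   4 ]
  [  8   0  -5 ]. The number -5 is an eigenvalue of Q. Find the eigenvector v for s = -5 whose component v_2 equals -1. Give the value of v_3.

Q + 5I = [[8, 0, 0], [-4, 4, 4], [8, 0, 0]].
Solving (Q + 5I)v = 0 gives the eigenspace spanned by (0, -1, 1).
With v_2 = -1, v = (0, -1, 1), so v_3 = 1.

1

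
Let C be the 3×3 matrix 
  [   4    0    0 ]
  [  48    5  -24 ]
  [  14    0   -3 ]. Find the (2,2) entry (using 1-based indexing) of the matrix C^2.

25

Characteristic polynomial: s^3 - 6s^2 - 7s + 60 = (s - 5)(s - 4)(s + 3), so the eigenvalues are -3, 4, 5.
s=5: eigenvector (0, 1, 0).
s=4: eigenvector (1, 0, 2).
s=-3: eigenvector (0, 3, 1).
P = [[0, 1, 0], [1, 0, 3], [0, 2, 1]], D = diag(5, 4, -3), P⁻¹ = [[6, 1, -3], [1, 0, 0], [-2, 0, 1]].
C² = P·diag(25, 16, 9)·P⁻¹ = [[16, 0, 0], [96, 25, -48], [14, 0, 9]].
The requested entry is 25.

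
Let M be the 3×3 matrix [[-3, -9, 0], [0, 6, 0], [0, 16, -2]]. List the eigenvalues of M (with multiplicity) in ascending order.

Characteristic polynomial: p(s) = s^3 - s^2 - 24s - 36 = (s - 6)(s + 2)(s + 3).
Roots (with multiplicity): -3, -2, 6.

-3, -2, 6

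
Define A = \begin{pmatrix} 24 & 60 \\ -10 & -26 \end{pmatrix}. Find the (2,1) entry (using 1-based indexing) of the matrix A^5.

-8800

Characteristic polynomial: t^2 + 2t - 24 = (t - 4)(t + 6), so the eigenvalues are -6, 4.
t=4: eigenvector (3, -1).
t=-6: eigenvector (-2, 1).
P = [[3, -2], [-1, 1]], D = diag(4, -6), P⁻¹ = [[1, 2], [1, 3]].
A⁵ = P·diag(1024, -7776)·P⁻¹ = [[18624, 52800], [-8800, -25376]].
The requested entry is -8800.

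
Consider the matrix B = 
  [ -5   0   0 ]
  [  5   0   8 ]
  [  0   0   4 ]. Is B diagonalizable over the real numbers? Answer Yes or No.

Yes

Characteristic polynomial: p(r) = r^3 + r^2 - 20r = r(r - 4)(r + 5).
All 3 eigenvalues are distinct, so B is diagonalizable.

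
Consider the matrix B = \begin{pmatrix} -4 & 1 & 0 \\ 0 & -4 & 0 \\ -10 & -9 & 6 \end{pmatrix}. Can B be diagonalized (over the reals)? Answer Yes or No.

No

Characteristic polynomial: p(r) = r^3 + 2r^2 - 32r - 96 = (r - 6)(r + 4)^2.
r = -4 has algebraic multiplicity 2; rank(B + 4I) = 2, so geometric multiplicity = 1.
Geometric multiplicity < algebraic multiplicity, so B is not diagonalizable.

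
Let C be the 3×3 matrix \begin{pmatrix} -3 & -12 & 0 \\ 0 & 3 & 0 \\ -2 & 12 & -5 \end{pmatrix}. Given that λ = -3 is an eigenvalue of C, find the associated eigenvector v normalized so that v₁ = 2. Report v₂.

C + 3I = [[0, -12, 0], [0, 6, 0], [-2, 12, -2]].
Solving (C + 3I)v = 0 gives the eigenspace spanned by (2, 0, -2).
With v₁ = 2, v = (2, 0, -2), so v₂ = 0.

0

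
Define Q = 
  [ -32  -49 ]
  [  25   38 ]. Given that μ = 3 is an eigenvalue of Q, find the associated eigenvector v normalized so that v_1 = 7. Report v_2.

Q − 3I = [[-35, -49], [25, 35]].
Solving (Q − 3I)v = 0 gives the eigenspace spanned by (7, -5).
With v_1 = 7, v = (7, -5), so v_2 = -5.

-5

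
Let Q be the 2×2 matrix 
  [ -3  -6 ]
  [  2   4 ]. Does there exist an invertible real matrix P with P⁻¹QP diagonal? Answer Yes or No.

Characteristic polynomial: p(r) = r^2 - r = r(r - 1).
All 2 eigenvalues are distinct, so Q is diagonalizable.

Yes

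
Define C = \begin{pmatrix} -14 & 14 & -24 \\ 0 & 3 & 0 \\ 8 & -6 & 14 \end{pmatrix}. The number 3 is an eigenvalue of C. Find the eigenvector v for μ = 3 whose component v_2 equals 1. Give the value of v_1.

C − 3I = [[-17, 14, -24], [0, 0, 0], [8, -6, 11]].
Solving (C − 3I)v = 0 gives the eigenspace spanned by (-2, 1, 2).
With v_2 = 1, v = (-2, 1, 2), so v_1 = -2.

-2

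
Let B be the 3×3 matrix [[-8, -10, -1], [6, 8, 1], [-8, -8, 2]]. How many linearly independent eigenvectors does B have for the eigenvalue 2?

1

B − 2I = [[-10, -10, -1], [6, 6, 1], [-8, -8, 0]].
This matrix has rank 2, so its null space has dimension 3 − 2 = 1.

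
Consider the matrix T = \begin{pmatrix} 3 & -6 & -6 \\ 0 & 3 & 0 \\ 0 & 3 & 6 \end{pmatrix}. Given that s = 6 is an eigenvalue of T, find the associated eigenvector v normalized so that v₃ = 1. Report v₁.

-2

T − 6I = [[-3, -6, -6], [0, -3, 0], [0, 3, 0]].
Solving (T − 6I)v = 0 gives the eigenspace spanned by (-2, 0, 1).
With v₃ = 1, v = (-2, 0, 1), so v₁ = -2.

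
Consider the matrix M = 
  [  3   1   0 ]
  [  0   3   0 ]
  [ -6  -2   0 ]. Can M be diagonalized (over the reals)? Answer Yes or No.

No

Characteristic polynomial: p(t) = t^3 - 6t^2 + 9t = t(t - 3)^2.
t = 3 has algebraic multiplicity 2; rank(M − 3I) = 2, so geometric multiplicity = 1.
Geometric multiplicity < algebraic multiplicity, so M is not diagonalizable.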